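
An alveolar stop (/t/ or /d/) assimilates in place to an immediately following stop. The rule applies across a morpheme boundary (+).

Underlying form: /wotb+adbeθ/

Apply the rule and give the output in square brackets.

[wopb+abbeθ]

/t/ before /b/ (labial) → [p]
/d/ before /b/ (labial) → [b]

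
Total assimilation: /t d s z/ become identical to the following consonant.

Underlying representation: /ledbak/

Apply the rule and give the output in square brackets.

/d/ before /b/ → [b] (total assimilation)

[lebbak]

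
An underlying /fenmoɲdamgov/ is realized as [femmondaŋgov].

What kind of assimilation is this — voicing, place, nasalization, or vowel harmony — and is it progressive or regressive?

place assimilation, regressive

/n/→[m] /ɲ/→[n] /m/→[ŋ].
Each target copies a feature from the following segment, so the direction is regressive.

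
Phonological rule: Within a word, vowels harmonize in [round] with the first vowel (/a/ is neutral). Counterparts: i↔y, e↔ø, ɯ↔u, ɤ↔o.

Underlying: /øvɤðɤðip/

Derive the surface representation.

/ɤ/ harmonizes with /ø/ ([+round]) → [o]
/ɤ/ harmonizes with /ø/ ([+round]) → [o]
/i/ harmonizes with /ø/ ([+round]) → [y]

[øvoðoðyp]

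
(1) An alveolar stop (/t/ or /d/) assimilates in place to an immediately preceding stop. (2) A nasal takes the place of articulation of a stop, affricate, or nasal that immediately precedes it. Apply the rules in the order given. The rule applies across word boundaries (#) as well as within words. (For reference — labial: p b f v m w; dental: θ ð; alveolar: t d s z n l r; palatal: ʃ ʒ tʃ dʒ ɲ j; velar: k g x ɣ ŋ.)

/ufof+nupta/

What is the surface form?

[ufof+nuppa]

Rule 1: /t/ after /p/ (labial) → [p]
After rule 1: ufof+nuppa
Rule 2: no segment meets the rule's conditions; no change.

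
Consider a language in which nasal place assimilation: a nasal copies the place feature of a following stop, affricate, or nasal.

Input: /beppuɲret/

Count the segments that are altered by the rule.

No segment meets the rule's conditions.

0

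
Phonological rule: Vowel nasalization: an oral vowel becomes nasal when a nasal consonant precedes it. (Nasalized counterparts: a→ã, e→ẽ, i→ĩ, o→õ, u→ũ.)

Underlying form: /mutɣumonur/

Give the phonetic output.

[mũtɣumõnũr]

/u/ after nasal /m/ → [ũ]
/o/ after nasal /m/ → [õ]
/u/ after nasal /n/ → [ũ]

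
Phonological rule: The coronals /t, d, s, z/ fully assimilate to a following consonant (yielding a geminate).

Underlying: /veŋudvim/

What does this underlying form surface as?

[veŋuvvim]

/d/ before /v/ → [v] (total assimilation)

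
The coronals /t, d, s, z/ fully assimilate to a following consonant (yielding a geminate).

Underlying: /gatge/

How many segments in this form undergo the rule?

1

/t/ before /g/ → [g] (total assimilation)
1 segment changes.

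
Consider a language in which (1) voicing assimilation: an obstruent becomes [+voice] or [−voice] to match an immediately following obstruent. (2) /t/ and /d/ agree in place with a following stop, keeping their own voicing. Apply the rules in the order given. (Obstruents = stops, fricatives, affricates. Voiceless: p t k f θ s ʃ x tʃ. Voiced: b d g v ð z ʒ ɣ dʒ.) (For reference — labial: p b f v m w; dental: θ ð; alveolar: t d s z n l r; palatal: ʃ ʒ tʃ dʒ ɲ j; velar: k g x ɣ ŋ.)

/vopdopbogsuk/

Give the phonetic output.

[vobdobboksuk]

Rule 1: /p/ before /d/ (voiced) → [b]
Rule 1: /p/ before /b/ (voiced) → [b]
Rule 1: /g/ before /s/ (voiceless) → [k]
After rule 1: vobdobboksuk
Rule 2: no segment meets the rule's conditions; no change.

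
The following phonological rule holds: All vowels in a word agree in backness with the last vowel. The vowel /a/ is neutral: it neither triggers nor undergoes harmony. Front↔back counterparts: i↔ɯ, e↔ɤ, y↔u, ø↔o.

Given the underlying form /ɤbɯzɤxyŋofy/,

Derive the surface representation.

/ɤ/ harmonizes with /y/ ([-back]) → [e]
/ɯ/ harmonizes with /y/ ([-back]) → [i]
/ɤ/ harmonizes with /y/ ([-back]) → [e]
/o/ harmonizes with /y/ ([-back]) → [ø]

[ebizexyŋøfy]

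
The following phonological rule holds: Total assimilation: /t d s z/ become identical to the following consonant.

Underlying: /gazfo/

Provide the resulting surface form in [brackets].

[gaffo]

/z/ before /f/ → [f] (total assimilation)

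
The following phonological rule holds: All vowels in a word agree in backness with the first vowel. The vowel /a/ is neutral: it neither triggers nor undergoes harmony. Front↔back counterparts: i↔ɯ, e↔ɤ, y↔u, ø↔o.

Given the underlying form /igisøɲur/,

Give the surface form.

/u/ harmonizes with /i/ ([-back]) → [y]

[igisøɲyr]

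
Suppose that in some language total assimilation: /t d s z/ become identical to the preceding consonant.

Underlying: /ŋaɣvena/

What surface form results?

no segment meets the rule's conditions; no change.

[ŋaɣvena]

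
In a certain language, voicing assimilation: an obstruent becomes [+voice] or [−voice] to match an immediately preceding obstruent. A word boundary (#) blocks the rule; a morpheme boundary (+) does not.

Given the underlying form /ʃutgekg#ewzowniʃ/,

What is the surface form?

[ʃutkekk#ewzowniʃ]

/g/ after /t/ (voiceless) → [k]
/g/ after /k/ (voiceless) → [k]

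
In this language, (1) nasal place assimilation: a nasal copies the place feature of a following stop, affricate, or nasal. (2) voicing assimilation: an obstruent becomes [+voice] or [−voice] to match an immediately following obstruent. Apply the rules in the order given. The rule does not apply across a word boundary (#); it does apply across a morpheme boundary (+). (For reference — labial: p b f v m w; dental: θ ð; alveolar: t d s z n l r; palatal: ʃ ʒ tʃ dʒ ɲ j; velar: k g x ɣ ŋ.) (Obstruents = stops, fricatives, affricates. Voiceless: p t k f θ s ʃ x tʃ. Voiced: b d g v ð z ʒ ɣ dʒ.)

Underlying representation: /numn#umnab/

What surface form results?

Rule 1: /m/ before /n/ (alveolar) → [n]
Rule 1: /m/ before /n/ (alveolar) → [n]
After rule 1: nunn#unnab
Rule 2: no segment meets the rule's conditions; no change.

[nunn#unnab]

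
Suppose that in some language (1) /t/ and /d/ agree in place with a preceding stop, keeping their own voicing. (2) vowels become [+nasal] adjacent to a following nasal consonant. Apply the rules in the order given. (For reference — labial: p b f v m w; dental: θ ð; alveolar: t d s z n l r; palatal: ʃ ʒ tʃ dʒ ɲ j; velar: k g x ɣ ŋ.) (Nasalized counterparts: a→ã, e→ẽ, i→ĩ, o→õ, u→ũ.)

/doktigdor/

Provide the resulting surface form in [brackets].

[dokkiggor]

Rule 1: /t/ after /k/ (velar) → [k]
Rule 1: /d/ after /g/ (velar) → [g]
After rule 1: dokkiggor
Rule 2: no segment meets the rule's conditions; no change.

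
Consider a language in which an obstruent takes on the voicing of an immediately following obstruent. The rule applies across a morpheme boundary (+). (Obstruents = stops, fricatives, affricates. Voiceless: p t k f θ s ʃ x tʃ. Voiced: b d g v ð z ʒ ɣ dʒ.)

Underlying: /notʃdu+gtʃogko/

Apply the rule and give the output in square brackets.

[nodʒdu+ktʃokko]

/tʃ/ before /d/ (voiced) → [dʒ]
/g/ before /tʃ/ (voiceless) → [k]
/g/ before /k/ (voiceless) → [k]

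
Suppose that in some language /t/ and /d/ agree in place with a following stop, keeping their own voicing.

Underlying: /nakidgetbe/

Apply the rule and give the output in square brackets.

/d/ before /g/ (velar) → [g]
/t/ before /b/ (labial) → [p]

[nakiggepbe]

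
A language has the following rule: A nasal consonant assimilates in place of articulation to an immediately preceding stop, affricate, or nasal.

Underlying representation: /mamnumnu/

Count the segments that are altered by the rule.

2

/n/ after /m/ (labial) → [m]
/n/ after /m/ (labial) → [m]
2 segments change.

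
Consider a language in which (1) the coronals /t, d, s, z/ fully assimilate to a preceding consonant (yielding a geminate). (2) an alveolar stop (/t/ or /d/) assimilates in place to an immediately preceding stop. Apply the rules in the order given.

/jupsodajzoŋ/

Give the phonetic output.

Rule 1: /s/ after /p/ → [p] (total assimilation)
Rule 1: /z/ after /j/ → [j] (total assimilation)
After rule 1: juppodajjoŋ
Rule 2: no segment meets the rule's conditions; no change.

[juppodajjoŋ]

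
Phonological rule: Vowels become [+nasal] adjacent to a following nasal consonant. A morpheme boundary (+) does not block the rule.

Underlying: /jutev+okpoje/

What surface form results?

[jutev+okpoje]

no segment meets the rule's conditions; no change.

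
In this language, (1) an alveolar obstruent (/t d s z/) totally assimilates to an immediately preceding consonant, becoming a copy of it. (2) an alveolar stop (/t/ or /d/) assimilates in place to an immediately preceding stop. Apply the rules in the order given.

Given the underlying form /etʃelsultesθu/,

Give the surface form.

Rule 1: /s/ after /l/ → [l] (total assimilation)
Rule 1: /t/ after /l/ → [l] (total assimilation)
After rule 1: etʃellullesθu
Rule 2: no segment meets the rule's conditions; no change.

[etʃellullesθu]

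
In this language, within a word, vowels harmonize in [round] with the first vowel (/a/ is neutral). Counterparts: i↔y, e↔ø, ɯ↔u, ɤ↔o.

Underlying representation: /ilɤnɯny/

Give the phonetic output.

[ilɤnɯni]

/y/ harmonizes with /i/ ([-round]) → [i]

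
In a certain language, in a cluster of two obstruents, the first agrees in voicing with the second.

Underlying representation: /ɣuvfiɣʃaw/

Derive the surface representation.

[ɣuffixʃaw]

/v/ before /f/ (voiceless) → [f]
/ɣ/ before /ʃ/ (voiceless) → [x]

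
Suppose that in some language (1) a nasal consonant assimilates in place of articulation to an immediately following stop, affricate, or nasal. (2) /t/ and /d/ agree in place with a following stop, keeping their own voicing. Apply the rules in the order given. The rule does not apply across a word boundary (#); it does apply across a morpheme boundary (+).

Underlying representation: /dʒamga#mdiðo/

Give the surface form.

Rule 1: /m/ before /g/ (velar) → [ŋ]
Rule 1: /m/ before /d/ (alveolar) → [n]
After rule 1: dʒaŋga#ndiðo
Rule 2: no segment meets the rule's conditions; no change.

[dʒaŋga#ndiðo]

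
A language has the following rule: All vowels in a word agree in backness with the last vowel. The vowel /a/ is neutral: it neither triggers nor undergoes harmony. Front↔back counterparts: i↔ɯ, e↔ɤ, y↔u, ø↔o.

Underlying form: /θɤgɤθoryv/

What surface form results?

[θegeθøryv]

/ɤ/ harmonizes with /y/ ([-back]) → [e]
/ɤ/ harmonizes with /y/ ([-back]) → [e]
/o/ harmonizes with /y/ ([-back]) → [ø]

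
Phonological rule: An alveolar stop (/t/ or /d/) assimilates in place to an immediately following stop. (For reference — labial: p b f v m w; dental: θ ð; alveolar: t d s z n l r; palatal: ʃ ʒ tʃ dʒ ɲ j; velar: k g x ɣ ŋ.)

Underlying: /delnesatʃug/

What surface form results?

[delnesatʃug]

no segment meets the rule's conditions; no change.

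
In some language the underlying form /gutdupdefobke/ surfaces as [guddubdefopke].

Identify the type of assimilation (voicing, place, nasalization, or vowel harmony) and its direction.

/t/→[d] /p/→[b] /b/→[p].
Each target copies a feature from the following segment, so the direction is regressive.

voicing assimilation, regressive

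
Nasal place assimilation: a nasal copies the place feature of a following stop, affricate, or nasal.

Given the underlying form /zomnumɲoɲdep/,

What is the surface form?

/m/ before /n/ (alveolar) → [n]
/m/ before /ɲ/ (palatal) → [ɲ]
/ɲ/ before /d/ (alveolar) → [n]

[zonnuɲɲondep]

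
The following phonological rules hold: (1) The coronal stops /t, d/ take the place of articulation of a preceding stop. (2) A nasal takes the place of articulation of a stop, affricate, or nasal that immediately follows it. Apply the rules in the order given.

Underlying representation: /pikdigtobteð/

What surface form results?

Rule 1: /d/ after /k/ (velar) → [g]
Rule 1: /t/ after /g/ (velar) → [k]
Rule 1: /t/ after /b/ (labial) → [p]
After rule 1: pikgigkobpeð
Rule 2: no segment meets the rule's conditions; no change.

[pikgigkobpeð]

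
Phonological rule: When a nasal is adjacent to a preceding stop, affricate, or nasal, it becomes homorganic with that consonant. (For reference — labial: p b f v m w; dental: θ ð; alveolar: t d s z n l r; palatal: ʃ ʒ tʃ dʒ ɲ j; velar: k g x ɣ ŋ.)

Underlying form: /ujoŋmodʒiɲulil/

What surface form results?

/m/ after /ŋ/ (velar) → [ŋ]

[ujoŋŋodʒiɲulil]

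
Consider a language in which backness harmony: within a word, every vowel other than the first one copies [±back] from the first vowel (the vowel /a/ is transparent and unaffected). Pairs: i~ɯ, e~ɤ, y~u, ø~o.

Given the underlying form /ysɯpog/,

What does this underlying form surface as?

[ysipøg]

/ɯ/ harmonizes with /y/ ([-back]) → [i]
/o/ harmonizes with /y/ ([-back]) → [ø]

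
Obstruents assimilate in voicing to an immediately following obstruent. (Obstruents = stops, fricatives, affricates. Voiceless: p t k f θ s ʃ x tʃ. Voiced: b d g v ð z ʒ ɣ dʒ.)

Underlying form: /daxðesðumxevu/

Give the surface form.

/x/ before /ð/ (voiced) → [ɣ]
/s/ before /ð/ (voiced) → [z]

[daɣðezðumxevu]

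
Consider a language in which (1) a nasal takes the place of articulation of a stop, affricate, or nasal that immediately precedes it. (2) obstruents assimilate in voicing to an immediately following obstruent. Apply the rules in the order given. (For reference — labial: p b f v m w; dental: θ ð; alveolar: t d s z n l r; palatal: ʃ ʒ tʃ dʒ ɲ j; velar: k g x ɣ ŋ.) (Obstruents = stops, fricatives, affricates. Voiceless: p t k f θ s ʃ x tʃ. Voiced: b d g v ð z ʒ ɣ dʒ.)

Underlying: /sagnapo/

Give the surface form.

[sagŋapo]

Rule 1: /n/ after /g/ (velar) → [ŋ]
After rule 1: sagŋapo
Rule 2: no segment meets the rule's conditions; no change.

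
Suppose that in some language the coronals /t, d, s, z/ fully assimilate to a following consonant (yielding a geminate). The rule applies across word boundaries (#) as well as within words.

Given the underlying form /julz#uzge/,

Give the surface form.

/z/ before /g/ → [g] (total assimilation)

[julz#ugge]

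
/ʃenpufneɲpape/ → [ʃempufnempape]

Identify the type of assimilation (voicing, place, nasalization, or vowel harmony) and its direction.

/n/→[m] /ɲ/→[m].
Each target copies a feature from the following segment, so the direction is regressive.

place assimilation, regressive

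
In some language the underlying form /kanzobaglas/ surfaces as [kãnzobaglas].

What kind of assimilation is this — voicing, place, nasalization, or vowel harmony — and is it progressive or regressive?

/a/→[ã].
Each target copies a feature from the following segment, so the direction is regressive.

nasalization, regressive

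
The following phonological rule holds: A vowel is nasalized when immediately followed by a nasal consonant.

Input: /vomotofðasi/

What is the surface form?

[võmotofðasi]

/o/ before nasal /m/ → [õ]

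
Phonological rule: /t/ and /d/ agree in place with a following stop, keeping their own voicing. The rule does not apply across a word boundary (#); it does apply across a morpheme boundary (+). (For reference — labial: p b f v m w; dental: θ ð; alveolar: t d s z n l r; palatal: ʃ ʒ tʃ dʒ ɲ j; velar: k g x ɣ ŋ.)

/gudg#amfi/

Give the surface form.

[gugg#amfi]

/d/ before /g/ (velar) → [g]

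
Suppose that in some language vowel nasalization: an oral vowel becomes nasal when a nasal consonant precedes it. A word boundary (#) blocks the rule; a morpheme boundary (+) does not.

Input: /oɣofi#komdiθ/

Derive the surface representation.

[oɣofi#komdiθ]

no segment meets the rule's conditions; no change.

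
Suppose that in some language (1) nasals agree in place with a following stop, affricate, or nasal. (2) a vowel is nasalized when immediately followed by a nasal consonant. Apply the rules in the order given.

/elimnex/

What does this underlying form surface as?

[elĩnnex]

Rule 1: /m/ before /n/ (alveolar) → [n]
After rule 1: elinnex
Rule 2: /i/ before nasal /n/ → [ĩ]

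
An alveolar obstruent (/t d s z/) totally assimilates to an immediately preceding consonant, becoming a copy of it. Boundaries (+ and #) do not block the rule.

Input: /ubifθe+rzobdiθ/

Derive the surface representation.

/z/ after /r/ → [r] (total assimilation)
/d/ after /b/ → [b] (total assimilation)

[ubifθe+rrobbiθ]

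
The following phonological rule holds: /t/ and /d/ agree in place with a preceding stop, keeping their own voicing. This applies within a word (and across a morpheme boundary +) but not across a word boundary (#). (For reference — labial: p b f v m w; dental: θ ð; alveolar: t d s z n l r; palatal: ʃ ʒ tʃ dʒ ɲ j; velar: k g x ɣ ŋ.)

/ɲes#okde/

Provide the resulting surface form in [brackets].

[ɲes#okge]

/d/ after /k/ (velar) → [g]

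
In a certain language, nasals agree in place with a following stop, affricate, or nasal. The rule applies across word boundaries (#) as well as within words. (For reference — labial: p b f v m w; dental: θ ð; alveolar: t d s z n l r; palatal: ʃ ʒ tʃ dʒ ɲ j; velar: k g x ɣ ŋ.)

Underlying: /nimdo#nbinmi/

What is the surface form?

/m/ before /d/ (alveolar) → [n]
/n/ before /b/ (labial) → [m]
/n/ before /m/ (labial) → [m]

[nindo#mbimmi]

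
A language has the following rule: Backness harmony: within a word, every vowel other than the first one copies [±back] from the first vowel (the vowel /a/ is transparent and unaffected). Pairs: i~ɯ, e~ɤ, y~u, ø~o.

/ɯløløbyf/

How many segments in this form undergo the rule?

/ø/ harmonizes with /ɯ/ ([+back]) → [o]
/ø/ harmonizes with /ɯ/ ([+back]) → [o]
/y/ harmonizes with /ɯ/ ([+back]) → [u]
3 segments change.

3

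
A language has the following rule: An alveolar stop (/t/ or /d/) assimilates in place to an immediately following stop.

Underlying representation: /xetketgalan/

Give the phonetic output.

[xekkekgalan]

/t/ before /k/ (velar) → [k]
/t/ before /g/ (velar) → [k]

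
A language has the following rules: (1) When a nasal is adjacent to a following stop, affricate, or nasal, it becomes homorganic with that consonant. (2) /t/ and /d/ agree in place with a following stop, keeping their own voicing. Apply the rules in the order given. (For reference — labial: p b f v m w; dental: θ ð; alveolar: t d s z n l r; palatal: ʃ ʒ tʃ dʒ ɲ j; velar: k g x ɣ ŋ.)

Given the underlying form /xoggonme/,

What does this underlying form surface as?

Rule 1: /n/ before /m/ (labial) → [m]
After rule 1: xoggomme
Rule 2: no segment meets the rule's conditions; no change.

[xoggomme]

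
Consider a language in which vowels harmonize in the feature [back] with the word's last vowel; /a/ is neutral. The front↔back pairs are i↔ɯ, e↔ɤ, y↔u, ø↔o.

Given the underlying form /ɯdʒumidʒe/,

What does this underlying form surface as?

/ɯ/ harmonizes with /e/ ([-back]) → [i]
/u/ harmonizes with /e/ ([-back]) → [y]

[idʒymidʒe]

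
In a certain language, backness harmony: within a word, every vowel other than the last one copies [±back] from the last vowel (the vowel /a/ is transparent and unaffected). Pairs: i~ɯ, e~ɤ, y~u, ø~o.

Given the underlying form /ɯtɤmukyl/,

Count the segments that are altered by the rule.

/ɯ/ harmonizes with /y/ ([-back]) → [i]
/ɤ/ harmonizes with /y/ ([-back]) → [e]
/u/ harmonizes with /y/ ([-back]) → [y]
3 segments change.

3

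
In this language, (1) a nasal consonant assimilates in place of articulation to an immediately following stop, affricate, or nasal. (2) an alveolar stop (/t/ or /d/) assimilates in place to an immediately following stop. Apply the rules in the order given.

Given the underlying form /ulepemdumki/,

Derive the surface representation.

[ulependuŋki]

Rule 1: /m/ before /d/ (alveolar) → [n]
Rule 1: /m/ before /k/ (velar) → [ŋ]
After rule 1: ulependuŋki
Rule 2: no segment meets the rule's conditions; no change.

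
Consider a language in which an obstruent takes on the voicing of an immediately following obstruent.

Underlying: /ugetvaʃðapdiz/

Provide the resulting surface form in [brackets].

[ugedvaʒðabdiz]

/t/ before /v/ (voiced) → [d]
/ʃ/ before /ð/ (voiced) → [ʒ]
/p/ before /d/ (voiced) → [b]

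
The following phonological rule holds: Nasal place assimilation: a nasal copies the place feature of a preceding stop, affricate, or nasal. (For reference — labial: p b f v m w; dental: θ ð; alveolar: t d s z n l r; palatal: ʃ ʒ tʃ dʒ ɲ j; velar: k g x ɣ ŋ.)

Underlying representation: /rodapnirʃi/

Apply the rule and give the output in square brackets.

[rodapmirʃi]

/n/ after /p/ (labial) → [m]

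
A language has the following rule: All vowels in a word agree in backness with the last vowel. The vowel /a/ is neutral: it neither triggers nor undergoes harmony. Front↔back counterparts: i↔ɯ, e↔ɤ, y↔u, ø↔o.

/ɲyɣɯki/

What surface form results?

[ɲyɣiki]

/ɯ/ harmonizes with /i/ ([-back]) → [i]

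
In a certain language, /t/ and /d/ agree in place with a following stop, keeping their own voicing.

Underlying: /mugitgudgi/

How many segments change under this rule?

2

/t/ before /g/ (velar) → [k]
/d/ before /g/ (velar) → [g]
2 segments change.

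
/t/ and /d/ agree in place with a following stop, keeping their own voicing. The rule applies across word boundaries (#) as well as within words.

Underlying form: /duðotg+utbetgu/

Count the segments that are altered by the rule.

3

/t/ before /g/ (velar) → [k]
/t/ before /b/ (labial) → [p]
/t/ before /g/ (velar) → [k]
3 segments change.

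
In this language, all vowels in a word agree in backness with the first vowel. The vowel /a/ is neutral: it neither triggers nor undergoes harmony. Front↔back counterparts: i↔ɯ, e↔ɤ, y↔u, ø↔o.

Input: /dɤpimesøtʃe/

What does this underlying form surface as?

[dɤpɯmɤsotʃɤ]

/i/ harmonizes with /ɤ/ ([+back]) → [ɯ]
/e/ harmonizes with /ɤ/ ([+back]) → [ɤ]
/ø/ harmonizes with /ɤ/ ([+back]) → [o]
/e/ harmonizes with /ɤ/ ([+back]) → [ɤ]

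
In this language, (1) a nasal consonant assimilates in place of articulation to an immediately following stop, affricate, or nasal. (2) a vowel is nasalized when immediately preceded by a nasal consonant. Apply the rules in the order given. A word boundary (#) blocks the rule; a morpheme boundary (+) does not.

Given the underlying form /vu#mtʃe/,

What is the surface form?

Rule 1: /m/ before /tʃ/ (palatal) → [ɲ]
After rule 1: vu#ɲtʃe
Rule 2: no segment meets the rule's conditions; no change.

[vu#ɲtʃe]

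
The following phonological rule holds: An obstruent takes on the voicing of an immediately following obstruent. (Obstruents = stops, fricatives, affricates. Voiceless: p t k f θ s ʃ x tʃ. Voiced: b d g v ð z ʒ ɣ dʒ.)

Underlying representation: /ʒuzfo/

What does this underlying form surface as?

[ʒusfo]

/z/ before /f/ (voiceless) → [s]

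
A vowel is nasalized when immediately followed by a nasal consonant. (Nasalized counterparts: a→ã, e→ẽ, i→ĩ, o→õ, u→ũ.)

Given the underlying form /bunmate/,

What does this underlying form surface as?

/u/ before nasal /n/ → [ũ]

[bũnmate]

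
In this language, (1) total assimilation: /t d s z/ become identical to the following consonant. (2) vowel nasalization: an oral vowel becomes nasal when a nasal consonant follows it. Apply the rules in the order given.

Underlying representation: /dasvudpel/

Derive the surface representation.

Rule 1: /s/ before /v/ → [v] (total assimilation)
Rule 1: /d/ before /p/ → [p] (total assimilation)
After rule 1: davvuppel
Rule 2: no segment meets the rule's conditions; no change.

[davvuppel]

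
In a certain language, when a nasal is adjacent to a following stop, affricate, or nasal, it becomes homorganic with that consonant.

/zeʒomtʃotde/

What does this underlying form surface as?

[zeʒoɲtʃotde]

/m/ before /tʃ/ (palatal) → [ɲ]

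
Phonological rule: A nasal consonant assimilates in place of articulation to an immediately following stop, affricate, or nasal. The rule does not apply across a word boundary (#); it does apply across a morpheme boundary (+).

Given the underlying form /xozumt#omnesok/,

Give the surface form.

[xozunt#onnesok]

/m/ before /t/ (alveolar) → [n]
/m/ before /n/ (alveolar) → [n]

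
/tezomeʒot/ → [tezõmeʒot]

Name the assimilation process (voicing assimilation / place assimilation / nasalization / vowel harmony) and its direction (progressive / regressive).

nasalization, regressive

/o/→[õ].
Each target copies a feature from the following segment, so the direction is regressive.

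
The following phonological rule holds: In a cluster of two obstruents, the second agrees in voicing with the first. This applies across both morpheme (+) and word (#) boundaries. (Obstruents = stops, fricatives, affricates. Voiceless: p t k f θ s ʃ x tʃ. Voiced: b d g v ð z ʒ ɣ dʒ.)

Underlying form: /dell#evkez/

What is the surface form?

/k/ after /v/ (voiced) → [g]

[dell#evgez]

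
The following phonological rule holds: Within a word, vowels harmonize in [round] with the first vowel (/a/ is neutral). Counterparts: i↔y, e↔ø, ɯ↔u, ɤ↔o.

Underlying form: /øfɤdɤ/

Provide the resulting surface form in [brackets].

[øfodo]

/ɤ/ harmonizes with /ø/ ([+round]) → [o]
/ɤ/ harmonizes with /ø/ ([+round]) → [o]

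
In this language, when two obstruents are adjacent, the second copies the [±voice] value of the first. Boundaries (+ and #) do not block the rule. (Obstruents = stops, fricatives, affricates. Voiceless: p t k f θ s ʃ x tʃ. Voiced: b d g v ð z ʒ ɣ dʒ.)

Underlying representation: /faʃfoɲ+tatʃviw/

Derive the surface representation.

/v/ after /tʃ/ (voiceless) → [f]

[faʃfoɲ+tatʃfiw]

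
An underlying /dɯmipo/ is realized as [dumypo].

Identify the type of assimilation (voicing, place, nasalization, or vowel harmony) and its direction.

vowel harmony, regressive

/ɯ/→[u] /i/→[y].
Vowels agree with the last vowel, so the harmony is regressive.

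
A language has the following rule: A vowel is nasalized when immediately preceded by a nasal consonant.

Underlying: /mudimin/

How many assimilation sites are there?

2

/u/ after nasal /m/ → [ũ]
/i/ after nasal /m/ → [ĩ]
2 segments change.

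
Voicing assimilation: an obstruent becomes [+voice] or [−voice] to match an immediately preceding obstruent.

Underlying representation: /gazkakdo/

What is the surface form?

/k/ after /z/ (voiced) → [g]
/d/ after /k/ (voiceless) → [t]

[gazgakto]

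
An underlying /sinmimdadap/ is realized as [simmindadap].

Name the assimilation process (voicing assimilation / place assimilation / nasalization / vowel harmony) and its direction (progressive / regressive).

place assimilation, regressive

/n/→[m] /m/→[n].
Each target copies a feature from the following segment, so the direction is regressive.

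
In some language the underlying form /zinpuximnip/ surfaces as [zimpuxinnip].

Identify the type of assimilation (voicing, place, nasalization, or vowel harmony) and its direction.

/n/→[m] /m/→[n].
Each target copies a feature from the following segment, so the direction is regressive.

place assimilation, regressive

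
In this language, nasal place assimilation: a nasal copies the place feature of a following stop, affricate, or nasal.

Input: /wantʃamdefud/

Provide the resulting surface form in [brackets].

[waɲtʃandefud]

/n/ before /tʃ/ (palatal) → [ɲ]
/m/ before /d/ (alveolar) → [n]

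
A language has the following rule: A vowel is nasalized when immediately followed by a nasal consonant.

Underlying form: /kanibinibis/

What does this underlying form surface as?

/a/ before nasal /n/ → [ã]
/i/ before nasal /n/ → [ĩ]

[kãnibĩnibis]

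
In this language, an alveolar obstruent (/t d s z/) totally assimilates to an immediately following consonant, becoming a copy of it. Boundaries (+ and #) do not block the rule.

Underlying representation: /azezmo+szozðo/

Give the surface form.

[azemmo+zzoððo]

/z/ before /m/ → [m] (total assimilation)
/s/ before /z/ → [z] (total assimilation)
/z/ before /ð/ → [ð] (total assimilation)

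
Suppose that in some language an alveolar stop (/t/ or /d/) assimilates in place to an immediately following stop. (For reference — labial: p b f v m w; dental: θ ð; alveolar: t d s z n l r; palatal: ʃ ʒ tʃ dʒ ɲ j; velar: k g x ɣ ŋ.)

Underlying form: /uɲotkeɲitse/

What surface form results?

/t/ before /k/ (velar) → [k]

[uɲokkeɲitse]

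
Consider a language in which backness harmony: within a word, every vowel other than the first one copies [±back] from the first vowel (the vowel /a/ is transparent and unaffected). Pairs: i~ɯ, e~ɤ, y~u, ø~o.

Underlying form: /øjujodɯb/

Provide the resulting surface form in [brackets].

/u/ harmonizes with /ø/ ([-back]) → [y]
/o/ harmonizes with /ø/ ([-back]) → [ø]
/ɯ/ harmonizes with /ø/ ([-back]) → [i]

[øjyjødib]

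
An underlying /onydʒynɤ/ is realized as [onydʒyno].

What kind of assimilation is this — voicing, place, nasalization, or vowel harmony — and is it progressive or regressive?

/ɤ/→[o].
Vowels agree with the first vowel, so the harmony is progressive.

vowel harmony, progressive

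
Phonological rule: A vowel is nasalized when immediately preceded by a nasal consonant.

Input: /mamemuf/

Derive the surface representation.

[mãmẽmũf]

/a/ after nasal /m/ → [ã]
/e/ after nasal /m/ → [ẽ]
/u/ after nasal /m/ → [ũ]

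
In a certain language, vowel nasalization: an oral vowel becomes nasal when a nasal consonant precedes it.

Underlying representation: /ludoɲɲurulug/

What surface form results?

/u/ after nasal /ɲ/ → [ũ]

[ludoɲɲũrulug]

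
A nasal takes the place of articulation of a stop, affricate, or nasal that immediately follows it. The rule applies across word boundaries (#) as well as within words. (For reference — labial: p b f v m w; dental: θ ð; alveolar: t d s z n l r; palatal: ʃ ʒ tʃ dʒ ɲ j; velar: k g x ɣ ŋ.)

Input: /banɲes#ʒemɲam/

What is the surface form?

[baɲɲes#ʒeɲɲam]

/n/ before /ɲ/ (palatal) → [ɲ]
/m/ before /ɲ/ (palatal) → [ɲ]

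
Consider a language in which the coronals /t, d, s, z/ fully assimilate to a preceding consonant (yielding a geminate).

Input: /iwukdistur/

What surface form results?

[iwukkissur]

/d/ after /k/ → [k] (total assimilation)
/t/ after /s/ → [s] (total assimilation)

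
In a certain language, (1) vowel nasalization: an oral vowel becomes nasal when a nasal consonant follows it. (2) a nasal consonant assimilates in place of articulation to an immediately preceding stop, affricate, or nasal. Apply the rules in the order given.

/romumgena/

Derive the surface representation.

[rõmũmgẽna]

Rule 1: /o/ before nasal /m/ → [õ]
Rule 1: /u/ before nasal /m/ → [ũ]
Rule 1: /e/ before nasal /n/ → [ẽ]
After rule 1: rõmũmgẽna
Rule 2: no segment meets the rule's conditions; no change.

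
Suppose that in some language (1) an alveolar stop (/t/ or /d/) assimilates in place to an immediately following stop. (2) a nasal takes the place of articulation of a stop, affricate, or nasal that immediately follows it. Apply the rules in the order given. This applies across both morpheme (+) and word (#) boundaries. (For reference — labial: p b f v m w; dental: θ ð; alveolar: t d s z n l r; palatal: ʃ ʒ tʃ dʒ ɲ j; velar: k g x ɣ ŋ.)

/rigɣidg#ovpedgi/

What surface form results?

Rule 1: /d/ before /g/ (velar) → [g]
Rule 1: /d/ before /g/ (velar) → [g]
After rule 1: rigɣigg#ovpeggi
Rule 2: no segment meets the rule's conditions; no change.

[rigɣigg#ovpeggi]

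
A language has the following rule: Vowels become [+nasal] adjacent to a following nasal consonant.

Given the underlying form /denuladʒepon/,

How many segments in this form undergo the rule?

2

/e/ before nasal /n/ → [ẽ]
/o/ before nasal /n/ → [õ]
2 segments change.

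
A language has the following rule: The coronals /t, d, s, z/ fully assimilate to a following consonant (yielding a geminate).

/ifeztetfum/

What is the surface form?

/z/ before /t/ → [t] (total assimilation)
/t/ before /f/ → [f] (total assimilation)

[ifetteffum]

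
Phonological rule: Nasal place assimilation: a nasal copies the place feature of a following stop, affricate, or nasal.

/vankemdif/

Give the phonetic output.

/n/ before /k/ (velar) → [ŋ]
/m/ before /d/ (alveolar) → [n]

[vaŋkendif]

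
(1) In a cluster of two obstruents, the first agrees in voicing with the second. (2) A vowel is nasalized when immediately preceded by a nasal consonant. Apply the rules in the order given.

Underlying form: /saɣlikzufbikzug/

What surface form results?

Rule 1: /k/ before /z/ (voiced) → [g]
Rule 1: /f/ before /b/ (voiced) → [v]
Rule 1: /k/ before /z/ (voiced) → [g]
After rule 1: saɣligzuvbigzug
Rule 2: no segment meets the rule's conditions; no change.

[saɣligzuvbigzug]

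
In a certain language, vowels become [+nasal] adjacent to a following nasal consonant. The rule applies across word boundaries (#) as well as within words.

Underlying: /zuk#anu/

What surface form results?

[zuk#ãnu]

/a/ before nasal /n/ → [ã]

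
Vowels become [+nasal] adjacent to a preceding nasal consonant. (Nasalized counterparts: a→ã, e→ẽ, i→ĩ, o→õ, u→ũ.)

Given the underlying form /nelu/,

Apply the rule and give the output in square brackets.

[nẽlu]

/e/ after nasal /n/ → [ẽ]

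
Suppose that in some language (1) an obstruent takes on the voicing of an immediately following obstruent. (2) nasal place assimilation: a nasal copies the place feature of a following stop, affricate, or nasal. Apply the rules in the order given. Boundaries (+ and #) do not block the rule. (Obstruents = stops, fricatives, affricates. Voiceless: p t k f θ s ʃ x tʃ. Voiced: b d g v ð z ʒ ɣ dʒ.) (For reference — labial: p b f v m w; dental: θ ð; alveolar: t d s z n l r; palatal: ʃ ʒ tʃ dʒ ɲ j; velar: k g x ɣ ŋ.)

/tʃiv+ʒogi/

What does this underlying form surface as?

Rule 1: no segment meets the rule's conditions; no change.
After rule 1: tʃiv+ʒogi
Rule 2: no segment meets the rule's conditions; no change.

[tʃiv+ʒogi]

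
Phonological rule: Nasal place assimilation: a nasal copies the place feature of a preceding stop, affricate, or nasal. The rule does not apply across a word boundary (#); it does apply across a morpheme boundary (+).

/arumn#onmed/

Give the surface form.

/n/ after /m/ (labial) → [m]
/m/ after /n/ (alveolar) → [n]

[arumm#onned]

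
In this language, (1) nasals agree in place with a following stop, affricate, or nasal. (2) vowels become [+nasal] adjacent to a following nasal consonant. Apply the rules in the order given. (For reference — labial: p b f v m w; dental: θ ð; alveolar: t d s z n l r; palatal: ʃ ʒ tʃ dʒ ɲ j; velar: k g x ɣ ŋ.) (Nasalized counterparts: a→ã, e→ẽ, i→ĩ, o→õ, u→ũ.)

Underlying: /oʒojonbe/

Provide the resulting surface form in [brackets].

Rule 1: /n/ before /b/ (labial) → [m]
After rule 1: oʒojombe
Rule 2: /o/ before nasal /m/ → [õ]

[oʒojõmbe]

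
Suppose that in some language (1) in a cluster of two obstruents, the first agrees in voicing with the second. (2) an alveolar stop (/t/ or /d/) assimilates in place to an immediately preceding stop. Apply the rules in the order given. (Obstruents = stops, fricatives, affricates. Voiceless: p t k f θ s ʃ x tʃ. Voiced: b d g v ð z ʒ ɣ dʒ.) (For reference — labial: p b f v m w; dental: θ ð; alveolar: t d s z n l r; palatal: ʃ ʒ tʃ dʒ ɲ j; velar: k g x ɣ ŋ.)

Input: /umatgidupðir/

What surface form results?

[umadgidubðir]

Rule 1: /t/ before /g/ (voiced) → [d]
Rule 1: /p/ before /ð/ (voiced) → [b]
After rule 1: umadgidubðir
Rule 2: no segment meets the rule's conditions; no change.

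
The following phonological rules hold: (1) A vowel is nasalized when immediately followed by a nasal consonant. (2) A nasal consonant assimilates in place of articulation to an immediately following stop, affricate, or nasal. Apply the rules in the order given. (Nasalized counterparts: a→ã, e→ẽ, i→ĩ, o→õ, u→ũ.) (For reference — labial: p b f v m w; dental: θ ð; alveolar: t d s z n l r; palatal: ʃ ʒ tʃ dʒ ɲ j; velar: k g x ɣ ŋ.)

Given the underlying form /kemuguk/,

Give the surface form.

[kẽmuguk]

Rule 1: /e/ before nasal /m/ → [ẽ]
After rule 1: kẽmuguk
Rule 2: no segment meets the rule's conditions; no change.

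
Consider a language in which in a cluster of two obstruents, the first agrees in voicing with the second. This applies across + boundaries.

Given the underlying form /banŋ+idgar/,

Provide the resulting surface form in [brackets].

no segment meets the rule's conditions; no change.

[banŋ+idgar]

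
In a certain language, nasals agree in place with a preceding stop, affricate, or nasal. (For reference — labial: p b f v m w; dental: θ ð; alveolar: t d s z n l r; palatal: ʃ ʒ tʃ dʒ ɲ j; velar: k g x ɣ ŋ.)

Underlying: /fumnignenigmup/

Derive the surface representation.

/n/ after /m/ (labial) → [m]
/n/ after /g/ (velar) → [ŋ]
/m/ after /g/ (velar) → [ŋ]

[fummigŋenigŋup]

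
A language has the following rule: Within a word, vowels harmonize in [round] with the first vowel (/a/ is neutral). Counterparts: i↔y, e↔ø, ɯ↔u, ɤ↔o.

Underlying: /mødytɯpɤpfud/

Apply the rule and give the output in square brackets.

[mødytupopfud]

/ɯ/ harmonizes with /ø/ ([+round]) → [u]
/ɤ/ harmonizes with /ø/ ([+round]) → [o]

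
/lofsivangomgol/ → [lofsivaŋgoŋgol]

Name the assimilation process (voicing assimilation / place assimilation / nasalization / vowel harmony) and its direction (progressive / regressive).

/n/→[ŋ] /m/→[ŋ].
Each target copies a feature from the following segment, so the direction is regressive.

place assimilation, regressive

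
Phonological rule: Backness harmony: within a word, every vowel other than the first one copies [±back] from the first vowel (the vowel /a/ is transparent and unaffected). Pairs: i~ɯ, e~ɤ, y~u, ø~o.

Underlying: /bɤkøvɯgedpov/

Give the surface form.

[bɤkovɯgɤdpov]

/ø/ harmonizes with /ɤ/ ([+back]) → [o]
/e/ harmonizes with /ɤ/ ([+back]) → [ɤ]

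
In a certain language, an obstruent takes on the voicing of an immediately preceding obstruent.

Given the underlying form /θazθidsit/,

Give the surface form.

[θazðidzit]

/θ/ after /z/ (voiced) → [ð]
/s/ after /d/ (voiced) → [z]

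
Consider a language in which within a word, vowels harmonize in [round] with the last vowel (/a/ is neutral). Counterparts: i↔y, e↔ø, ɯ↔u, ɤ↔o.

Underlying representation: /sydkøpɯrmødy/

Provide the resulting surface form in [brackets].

[sydkøpurmødy]

/ɯ/ harmonizes with /y/ ([+round]) → [u]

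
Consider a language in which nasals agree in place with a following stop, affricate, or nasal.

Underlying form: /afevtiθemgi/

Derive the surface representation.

/m/ before /g/ (velar) → [ŋ]

[afevtiθeŋgi]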